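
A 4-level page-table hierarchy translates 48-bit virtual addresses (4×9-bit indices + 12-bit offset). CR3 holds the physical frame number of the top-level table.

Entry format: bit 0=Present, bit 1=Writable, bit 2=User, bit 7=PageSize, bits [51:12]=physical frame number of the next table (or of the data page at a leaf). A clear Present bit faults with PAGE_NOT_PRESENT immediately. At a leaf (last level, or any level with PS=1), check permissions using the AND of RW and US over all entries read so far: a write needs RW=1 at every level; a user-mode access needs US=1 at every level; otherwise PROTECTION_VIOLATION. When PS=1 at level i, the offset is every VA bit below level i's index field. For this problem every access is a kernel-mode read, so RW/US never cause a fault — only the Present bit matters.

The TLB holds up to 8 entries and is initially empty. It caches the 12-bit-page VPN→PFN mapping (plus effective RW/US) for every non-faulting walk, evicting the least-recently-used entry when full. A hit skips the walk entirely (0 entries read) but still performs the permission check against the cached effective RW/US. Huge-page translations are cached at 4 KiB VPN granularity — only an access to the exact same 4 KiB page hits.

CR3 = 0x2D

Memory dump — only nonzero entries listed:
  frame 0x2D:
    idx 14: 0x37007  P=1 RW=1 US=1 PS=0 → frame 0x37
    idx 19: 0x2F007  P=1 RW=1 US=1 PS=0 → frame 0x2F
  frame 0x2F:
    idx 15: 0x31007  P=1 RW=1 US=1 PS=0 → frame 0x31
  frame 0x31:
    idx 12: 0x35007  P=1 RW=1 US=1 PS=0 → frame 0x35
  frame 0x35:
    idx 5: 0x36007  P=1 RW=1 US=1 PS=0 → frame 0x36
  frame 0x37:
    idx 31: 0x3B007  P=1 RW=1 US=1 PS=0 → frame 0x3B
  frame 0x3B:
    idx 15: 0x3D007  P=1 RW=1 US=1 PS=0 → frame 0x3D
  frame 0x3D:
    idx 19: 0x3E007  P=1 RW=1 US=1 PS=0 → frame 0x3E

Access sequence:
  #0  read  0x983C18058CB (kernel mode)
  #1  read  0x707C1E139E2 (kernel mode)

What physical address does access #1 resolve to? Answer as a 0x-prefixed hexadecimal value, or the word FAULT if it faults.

Per-access translation:
#0 VA=0x983C18058CB (r,kernel):
  L0: frame=0x2D idx=19 entry=0x2F007 [P=1 RW=1 US=1 PS=0]
  L1: frame=0x2F idx=15 entry=0x31007 [P=1 RW=1 US=1 PS=0]
  L2: frame=0x31 idx=12 entry=0x35007 [P=1 RW=1 US=1 PS=0]
  L3: frame=0x35 idx=5 entry=0x36007 [P=1 RW=1 US=1 PS=0]
  ✓ 0x368CB  — 4 lookups
#1 VA=0x707C1E139E2 (r,kernel):
  L0: frame=0x2D idx=14 entry=0x37007 [P=1 RW=1 US=1 PS=0]
  L1: frame=0x37 idx=31 entry=0x3B007 [P=1 RW=1 US=1 PS=0]
  L2: frame=0x3B idx=15 entry=0x3D007 [P=1 RW=1 US=1 PS=0]
  L3: frame=0x3D idx=19 entry=0x3E007 [P=1 RW=1 US=1 PS=0]
  ✓ 0x3E9E2  — 4 lookups

Access #1 PA: 0x3E9E2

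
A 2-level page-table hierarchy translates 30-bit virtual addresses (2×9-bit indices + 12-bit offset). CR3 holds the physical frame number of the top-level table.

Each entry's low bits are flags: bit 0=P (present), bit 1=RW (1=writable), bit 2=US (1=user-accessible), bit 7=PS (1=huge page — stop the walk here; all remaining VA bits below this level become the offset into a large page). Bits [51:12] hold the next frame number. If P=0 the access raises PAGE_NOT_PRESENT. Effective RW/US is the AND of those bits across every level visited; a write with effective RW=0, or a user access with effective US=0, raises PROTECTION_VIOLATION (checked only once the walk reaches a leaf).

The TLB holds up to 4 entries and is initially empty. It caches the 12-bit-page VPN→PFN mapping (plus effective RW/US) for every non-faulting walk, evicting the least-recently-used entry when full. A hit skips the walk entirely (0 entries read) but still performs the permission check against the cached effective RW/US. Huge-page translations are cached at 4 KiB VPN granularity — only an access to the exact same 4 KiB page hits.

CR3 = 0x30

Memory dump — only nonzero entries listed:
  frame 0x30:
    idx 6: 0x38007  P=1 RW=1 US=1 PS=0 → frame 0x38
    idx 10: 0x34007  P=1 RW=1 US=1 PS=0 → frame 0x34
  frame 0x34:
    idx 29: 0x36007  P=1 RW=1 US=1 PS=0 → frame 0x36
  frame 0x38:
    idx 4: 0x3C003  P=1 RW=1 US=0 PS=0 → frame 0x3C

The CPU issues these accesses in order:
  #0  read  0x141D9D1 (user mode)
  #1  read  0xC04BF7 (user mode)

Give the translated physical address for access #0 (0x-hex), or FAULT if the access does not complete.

Trace:
#0 VA=0x141D9D1 (r,user):
  L0: frame=0x30 idx=10 entry=0x34007 [P=1 RW=1 US=1 PS=0]
  L1: frame=0x34 idx=29 entry=0x36007 [P=1 RW=1 US=1 PS=0]
  → PA=0x369D1  (2 entries read)
#1 VA=0xC04BF7 (r,user):
  L0: frame=0x30 idx=6 entry=0x38007 [P=1 RW=1 US=1 PS=0]
  L1: frame=0x38 idx=4 entry=0x3C003 [P=1 RW=1 US=0 PS=0]
  → PROTECTION_VIOLATION  (2 entries read)

Access #0 PA: 0x369D1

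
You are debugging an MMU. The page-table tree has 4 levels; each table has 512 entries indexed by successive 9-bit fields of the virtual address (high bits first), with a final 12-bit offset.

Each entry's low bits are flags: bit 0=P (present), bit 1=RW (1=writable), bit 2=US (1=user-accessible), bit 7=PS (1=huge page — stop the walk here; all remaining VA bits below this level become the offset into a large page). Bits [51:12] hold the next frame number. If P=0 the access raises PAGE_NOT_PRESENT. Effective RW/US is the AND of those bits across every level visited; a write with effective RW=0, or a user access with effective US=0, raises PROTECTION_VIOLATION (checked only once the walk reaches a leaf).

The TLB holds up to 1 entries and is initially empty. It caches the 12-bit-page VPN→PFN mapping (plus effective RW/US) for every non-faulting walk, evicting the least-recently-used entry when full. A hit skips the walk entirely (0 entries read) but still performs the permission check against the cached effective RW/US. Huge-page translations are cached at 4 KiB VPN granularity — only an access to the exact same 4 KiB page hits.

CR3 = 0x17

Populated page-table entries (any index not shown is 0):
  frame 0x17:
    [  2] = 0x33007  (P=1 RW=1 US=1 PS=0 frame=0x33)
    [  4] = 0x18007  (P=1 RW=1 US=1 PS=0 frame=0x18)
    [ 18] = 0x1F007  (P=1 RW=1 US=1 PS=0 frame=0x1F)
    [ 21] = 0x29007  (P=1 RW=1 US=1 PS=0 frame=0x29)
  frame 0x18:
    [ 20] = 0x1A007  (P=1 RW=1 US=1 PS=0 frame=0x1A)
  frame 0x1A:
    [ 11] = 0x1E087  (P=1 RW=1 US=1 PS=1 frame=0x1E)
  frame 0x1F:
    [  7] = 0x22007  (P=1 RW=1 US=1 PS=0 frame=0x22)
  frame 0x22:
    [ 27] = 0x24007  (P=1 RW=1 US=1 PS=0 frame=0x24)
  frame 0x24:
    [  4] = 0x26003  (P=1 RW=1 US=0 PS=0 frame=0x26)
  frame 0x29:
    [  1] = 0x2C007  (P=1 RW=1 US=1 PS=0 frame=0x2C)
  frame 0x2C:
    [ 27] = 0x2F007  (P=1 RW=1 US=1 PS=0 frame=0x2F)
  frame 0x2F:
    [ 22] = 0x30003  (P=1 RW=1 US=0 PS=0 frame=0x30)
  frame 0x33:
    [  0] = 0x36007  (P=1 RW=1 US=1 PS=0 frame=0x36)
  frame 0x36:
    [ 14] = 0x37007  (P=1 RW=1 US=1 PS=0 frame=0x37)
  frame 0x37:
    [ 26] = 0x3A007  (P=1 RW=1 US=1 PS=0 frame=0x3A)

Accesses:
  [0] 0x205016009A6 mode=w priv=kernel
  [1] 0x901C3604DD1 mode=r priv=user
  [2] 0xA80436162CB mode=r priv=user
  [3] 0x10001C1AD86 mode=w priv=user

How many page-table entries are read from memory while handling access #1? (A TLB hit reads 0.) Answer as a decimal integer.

Trace:
#0 VA=0x205016009A6 (w,kernel):
  L0 @0x17[4] → 0x18007  P=1,RW=1,US=1,PS=0
  L1 @0x18[20] → 0x1A007  P=1,RW=1,US=1,PS=0
  L2 @0x1A[11] → 0x1E087  P=1,RW=1,US=1,PS=1
  ⇒ phys 0x1E9A6 (huge @L2)  [3 reads]
#1 VA=0x901C3604DD1 (r,user):
  L0 @0x17[18] → 0x1F007  P=1,RW=1,US=1,PS=0
  L1 @0x1F[7] → 0x22007  P=1,RW=1,US=1,PS=0
  L2 @0x22[27] → 0x24007  P=1,RW=1,US=1,PS=0
  L3 @0x24[4] → 0x26003  P=1,RW=1,US=0,PS=0
  ⇒ fault: PROTECTION_VIOLATION  — 4 lookups
#2 VA=0xA80436162CB (r,user):
  L0 @0x17[21] → 0x29007  P=1,RW=1,US=1,PS=0
  L1 @0x29[1] → 0x2C007  P=1,RW=1,US=1,PS=0
  L2 @0x2C[27] → 0x2F007  P=1,RW=1,US=1,PS=0
  L3 @0x2F[22] → 0x30003  P=1,RW=1,US=0,PS=0
  ⇒ fault: PROTECTION_VIOLATION  — 4 lookups
#3 VA=0x10001C1AD86 (w,user):
  L0 @0x17[2] → 0x33007  P=1,RW=1,US=1,PS=0
  L1 @0x33[0] → 0x36007  P=1,RW=1,US=1,PS=0
  L2 @0x36[14] → 0x37007  P=1,RW=1,US=1,PS=0
  L3 @0x37[26] → 0x3A007  P=1,RW=1,US=1,PS=0
  ⇒ phys 0x3AD86  [4 reads]

Entries read for #1: 4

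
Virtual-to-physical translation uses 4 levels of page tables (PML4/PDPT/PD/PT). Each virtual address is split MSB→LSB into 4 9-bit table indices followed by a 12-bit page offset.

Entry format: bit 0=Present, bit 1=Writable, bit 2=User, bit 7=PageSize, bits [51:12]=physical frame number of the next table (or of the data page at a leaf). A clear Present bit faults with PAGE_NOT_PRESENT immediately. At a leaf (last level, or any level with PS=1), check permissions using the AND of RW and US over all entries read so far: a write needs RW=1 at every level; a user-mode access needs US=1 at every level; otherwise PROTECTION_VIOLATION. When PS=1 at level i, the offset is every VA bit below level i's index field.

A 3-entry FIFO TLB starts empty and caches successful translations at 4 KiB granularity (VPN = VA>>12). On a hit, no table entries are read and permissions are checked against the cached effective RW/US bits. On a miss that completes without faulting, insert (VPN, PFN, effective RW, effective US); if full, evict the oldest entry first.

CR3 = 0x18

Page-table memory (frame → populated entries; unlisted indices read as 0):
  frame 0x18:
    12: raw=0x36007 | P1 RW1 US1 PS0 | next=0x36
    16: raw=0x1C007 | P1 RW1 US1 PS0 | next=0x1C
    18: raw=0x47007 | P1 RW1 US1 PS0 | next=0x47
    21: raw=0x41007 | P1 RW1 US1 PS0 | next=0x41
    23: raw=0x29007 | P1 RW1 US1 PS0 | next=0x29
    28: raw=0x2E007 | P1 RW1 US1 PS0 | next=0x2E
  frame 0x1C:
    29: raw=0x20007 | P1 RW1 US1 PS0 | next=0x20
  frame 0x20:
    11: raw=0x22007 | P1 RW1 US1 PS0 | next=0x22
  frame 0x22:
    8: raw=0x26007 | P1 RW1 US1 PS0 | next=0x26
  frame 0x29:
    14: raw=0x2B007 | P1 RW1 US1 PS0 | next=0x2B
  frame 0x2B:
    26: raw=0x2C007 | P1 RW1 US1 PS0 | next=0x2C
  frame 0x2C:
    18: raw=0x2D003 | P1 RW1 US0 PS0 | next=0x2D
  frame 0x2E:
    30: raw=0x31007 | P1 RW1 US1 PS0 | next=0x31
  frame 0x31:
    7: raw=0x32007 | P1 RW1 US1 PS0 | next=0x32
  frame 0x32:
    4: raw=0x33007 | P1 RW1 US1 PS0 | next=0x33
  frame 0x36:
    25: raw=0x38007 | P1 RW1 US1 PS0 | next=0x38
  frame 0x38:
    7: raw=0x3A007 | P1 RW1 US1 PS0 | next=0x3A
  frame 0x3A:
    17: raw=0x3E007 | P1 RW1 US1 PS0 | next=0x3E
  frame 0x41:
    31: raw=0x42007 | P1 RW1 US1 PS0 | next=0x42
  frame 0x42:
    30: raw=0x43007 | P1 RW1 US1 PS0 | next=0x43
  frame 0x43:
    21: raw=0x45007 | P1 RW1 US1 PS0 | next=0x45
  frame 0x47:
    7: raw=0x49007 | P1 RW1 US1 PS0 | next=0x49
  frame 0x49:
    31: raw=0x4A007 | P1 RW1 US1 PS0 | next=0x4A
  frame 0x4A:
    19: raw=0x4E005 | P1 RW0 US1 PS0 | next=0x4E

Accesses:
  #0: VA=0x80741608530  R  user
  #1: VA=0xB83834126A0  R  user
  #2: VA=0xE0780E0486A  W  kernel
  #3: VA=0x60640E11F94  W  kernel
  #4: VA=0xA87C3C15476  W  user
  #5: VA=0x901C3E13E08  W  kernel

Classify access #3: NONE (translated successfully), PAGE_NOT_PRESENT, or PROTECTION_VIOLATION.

Walk each access:
#0 VA=0x80741608530 (r,user):
  lvl0: tbl 0x18, slot 16 ⇒ 0x1C007 (P1/RW1/US1/PS0)
  lvl1: tbl 0x1C, slot 29 ⇒ 0x20007 (P1/RW1/US1/PS0)
  lvl2: tbl 0x20, slot 11 ⇒ 0x22007 (P1/RW1/US1/PS0)
  lvl3: tbl 0x22, slot 8 ⇒ 0x26007 (P1/RW1/US1/PS0)
  → PA=0x26530  (4 entries read)
#1 VA=0xB83834126A0 (r,user):
  lvl0: tbl 0x18, slot 23 ⇒ 0x29007 (P1/RW1/US1/PS0)
  lvl1: tbl 0x29, slot 14 ⇒ 0x2B007 (P1/RW1/US1/PS0)
  lvl2: tbl 0x2B, slot 26 ⇒ 0x2C007 (P1/RW1/US1/PS0)
  lvl3: tbl 0x2C, slot 18 ⇒ 0x2D003 (P1/RW1/US0/PS0)
  → PROTECTION_VIOLATION  (4 entries read)
#2 VA=0xE0780E0486A (w,kernel):
  lvl0: tbl 0x18, slot 28 ⇒ 0x2E007 (P1/RW1/US1/PS0)
  lvl1: tbl 0x2E, slot 30 ⇒ 0x31007 (P1/RW1/US1/PS0)
  lvl2: tbl 0x31, slot 7 ⇒ 0x32007 (P1/RW1/US1/PS0)
  lvl3: tbl 0x32, slot 4 ⇒ 0x33007 (P1/RW1/US1/PS0)
  → PA=0x3386A  (4 entries read)
#3 VA=0x60640E11F94 (w,kernel):
  lvl0: tbl 0x18, slot 12 ⇒ 0x36007 (P1/RW1/US1/PS0)
  lvl1: tbl 0x36, slot 25 ⇒ 0x38007 (P1/RW1/US1/PS0)
  lvl2: tbl 0x38, slot 7 ⇒ 0x3A007 (P1/RW1/US1/PS0)
  lvl3: tbl 0x3A, slot 17 ⇒ 0x3E007 (P1/RW1/US1/PS0)
  → PA=0x3EF94  (4 entries read)
#4 VA=0xA87C3C15476 (w,user):
  lvl0: tbl 0x18, slot 21 ⇒ 0x41007 (P1/RW1/US1/PS0)
  lvl1: tbl 0x41, slot 31 ⇒ 0x42007 (P1/RW1/US1/PS0)
  lvl2: tbl 0x42, slot 30 ⇒ 0x43007 (P1/RW1/US1/PS0)
  lvl3: tbl 0x43, slot 21 ⇒ 0x45007 (P1/RW1/US1/PS0)
  → PA=0x45476  (4 entries read)
#5 VA=0x901C3E13E08 (w,kernel):
  lvl0: tbl 0x18, slot 18 ⇒ 0x47007 (P1/RW1/US1/PS0)
  lvl1: tbl 0x47, slot 7 ⇒ 0x49007 (P1/RW1/US1/PS0)
  lvl2: tbl 0x49, slot 31 ⇒ 0x4A007 (P1/RW1/US1/PS0)
  lvl3: tbl 0x4A, slot 19 ⇒ 0x4E005 (P1/RW0/US1/PS0)
  → PROTECTION_VIOLATION  (4 entries read)

Access #3 fault: NONE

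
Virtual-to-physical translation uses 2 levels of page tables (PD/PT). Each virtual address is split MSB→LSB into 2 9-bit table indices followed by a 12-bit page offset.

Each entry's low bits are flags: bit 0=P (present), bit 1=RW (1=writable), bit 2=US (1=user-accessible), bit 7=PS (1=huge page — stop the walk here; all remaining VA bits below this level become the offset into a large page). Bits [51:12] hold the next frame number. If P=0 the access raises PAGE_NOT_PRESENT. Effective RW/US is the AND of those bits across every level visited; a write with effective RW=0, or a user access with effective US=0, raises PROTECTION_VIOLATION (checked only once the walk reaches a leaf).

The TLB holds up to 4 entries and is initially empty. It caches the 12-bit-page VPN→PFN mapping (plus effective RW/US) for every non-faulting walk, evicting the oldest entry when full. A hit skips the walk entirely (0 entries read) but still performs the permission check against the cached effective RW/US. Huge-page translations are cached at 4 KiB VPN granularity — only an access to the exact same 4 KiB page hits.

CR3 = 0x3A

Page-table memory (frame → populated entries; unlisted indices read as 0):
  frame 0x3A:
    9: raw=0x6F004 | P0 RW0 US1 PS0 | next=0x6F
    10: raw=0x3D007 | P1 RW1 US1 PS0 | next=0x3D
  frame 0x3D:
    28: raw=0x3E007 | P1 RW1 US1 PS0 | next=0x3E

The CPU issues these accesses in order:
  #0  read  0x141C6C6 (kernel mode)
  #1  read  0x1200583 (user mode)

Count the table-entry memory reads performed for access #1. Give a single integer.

Per-access translation:
#0 VA=0x141C6C6 (r,kernel):
  L0 @0x3A[10] → 0x3D007  P=1,RW=1,US=1,PS=0
  L1 @0x3D[28] → 0x3E007  P=1,RW=1,US=1,PS=0
  ✓ 0x3E6C6  — 2 lookups
#1 VA=0x1200583 (r,user):
  L0 @0x3A[9] → 0x6F004  P=0,RW=0,US=1,PS=0
  ⇒ fault: PAGE_NOT_PRESENT  — 1 lookups

Entries read for #1: 1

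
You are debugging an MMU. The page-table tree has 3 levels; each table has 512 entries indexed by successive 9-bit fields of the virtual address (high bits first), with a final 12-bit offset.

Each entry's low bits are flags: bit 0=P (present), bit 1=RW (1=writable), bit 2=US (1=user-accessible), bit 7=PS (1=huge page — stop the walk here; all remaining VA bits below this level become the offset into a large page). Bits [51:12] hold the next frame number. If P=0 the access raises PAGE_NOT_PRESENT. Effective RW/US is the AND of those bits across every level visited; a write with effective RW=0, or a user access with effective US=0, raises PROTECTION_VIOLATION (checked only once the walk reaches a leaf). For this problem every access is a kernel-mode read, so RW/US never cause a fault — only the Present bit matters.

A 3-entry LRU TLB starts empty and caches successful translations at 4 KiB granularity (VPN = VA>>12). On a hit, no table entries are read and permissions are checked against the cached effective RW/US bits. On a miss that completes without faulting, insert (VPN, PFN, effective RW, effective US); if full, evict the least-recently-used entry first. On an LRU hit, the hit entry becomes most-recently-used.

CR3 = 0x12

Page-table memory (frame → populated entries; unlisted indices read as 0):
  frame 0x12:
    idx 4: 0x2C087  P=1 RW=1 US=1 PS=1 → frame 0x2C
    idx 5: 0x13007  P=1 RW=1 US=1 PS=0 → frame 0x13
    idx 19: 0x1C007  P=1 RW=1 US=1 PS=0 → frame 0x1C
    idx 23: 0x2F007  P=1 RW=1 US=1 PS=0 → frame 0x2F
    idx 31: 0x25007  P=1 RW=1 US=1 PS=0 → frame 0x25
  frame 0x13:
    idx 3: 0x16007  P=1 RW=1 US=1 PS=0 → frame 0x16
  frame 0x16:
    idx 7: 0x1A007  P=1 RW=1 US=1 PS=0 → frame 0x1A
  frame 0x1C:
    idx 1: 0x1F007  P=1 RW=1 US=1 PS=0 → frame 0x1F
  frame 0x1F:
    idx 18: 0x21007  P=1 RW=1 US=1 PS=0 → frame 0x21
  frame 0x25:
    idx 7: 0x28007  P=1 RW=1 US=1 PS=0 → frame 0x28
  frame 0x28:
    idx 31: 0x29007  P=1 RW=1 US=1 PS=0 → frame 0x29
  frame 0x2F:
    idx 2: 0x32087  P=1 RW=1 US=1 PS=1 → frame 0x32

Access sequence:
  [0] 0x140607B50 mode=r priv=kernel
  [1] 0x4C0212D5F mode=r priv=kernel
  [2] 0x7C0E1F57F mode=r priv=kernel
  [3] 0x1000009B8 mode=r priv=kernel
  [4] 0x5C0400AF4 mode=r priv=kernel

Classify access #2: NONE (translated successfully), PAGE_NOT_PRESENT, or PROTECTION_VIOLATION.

Per-access translation:
#0 VA=0x140607B50 (r,kernel):
  L0: frame=0x12 idx=5 entry=0x13007 [P=1 RW=1 US=1 PS=0]
  L1: frame=0x13 idx=3 entry=0x16007 [P=1 RW=1 US=1 PS=0]
  L2: frame=0x16 idx=7 entry=0x1A007 [P=1 RW=1 US=1 PS=0]
  ⇒ phys 0x1AB50  [3 reads]
#1 VA=0x4C0212D5F (r,kernel):
  L0: frame=0x12 idx=19 entry=0x1C007 [P=1 RW=1 US=1 PS=0]
  L1: frame=0x1C idx=1 entry=0x1F007 [P=1 RW=1 US=1 PS=0]
  L2: frame=0x1F idx=18 entry=0x21007 [P=1 RW=1 US=1 PS=0]
  ⇒ phys 0x21D5F  [3 reads]
#2 VA=0x7C0E1F57F (r,kernel):
  L0: frame=0x12 idx=31 entry=0x25007 [P=1 RW=1 US=1 PS=0]
  L1: frame=0x25 idx=7 entry=0x28007 [P=1 RW=1 US=1 PS=0]
  L2: frame=0x28 idx=31 entry=0x29007 [P=1 RW=1 US=1 PS=0]
  ⇒ phys 0x2957F  [3 reads]
#3 VA=0x1000009B8 (r,kernel):
  L0: frame=0x12 idx=4 entry=0x2C087 [P=1 RW=1 US=1 PS=1]
  ⇒ phys 0x2C9B8 (huge @L0)  [1 reads]
#4 VA=0x5C0400AF4 (r,kernel):
  L0: frame=0x12 idx=23 entry=0x2F007 [P=1 RW=1 US=1 PS=0]
  L1: frame=0x2F idx=2 entry=0x32087 [P=1 RW=1 US=1 PS=1]
  ⇒ phys 0x32AF4 (huge @L1)  [2 reads]

Access #2 fault: NONE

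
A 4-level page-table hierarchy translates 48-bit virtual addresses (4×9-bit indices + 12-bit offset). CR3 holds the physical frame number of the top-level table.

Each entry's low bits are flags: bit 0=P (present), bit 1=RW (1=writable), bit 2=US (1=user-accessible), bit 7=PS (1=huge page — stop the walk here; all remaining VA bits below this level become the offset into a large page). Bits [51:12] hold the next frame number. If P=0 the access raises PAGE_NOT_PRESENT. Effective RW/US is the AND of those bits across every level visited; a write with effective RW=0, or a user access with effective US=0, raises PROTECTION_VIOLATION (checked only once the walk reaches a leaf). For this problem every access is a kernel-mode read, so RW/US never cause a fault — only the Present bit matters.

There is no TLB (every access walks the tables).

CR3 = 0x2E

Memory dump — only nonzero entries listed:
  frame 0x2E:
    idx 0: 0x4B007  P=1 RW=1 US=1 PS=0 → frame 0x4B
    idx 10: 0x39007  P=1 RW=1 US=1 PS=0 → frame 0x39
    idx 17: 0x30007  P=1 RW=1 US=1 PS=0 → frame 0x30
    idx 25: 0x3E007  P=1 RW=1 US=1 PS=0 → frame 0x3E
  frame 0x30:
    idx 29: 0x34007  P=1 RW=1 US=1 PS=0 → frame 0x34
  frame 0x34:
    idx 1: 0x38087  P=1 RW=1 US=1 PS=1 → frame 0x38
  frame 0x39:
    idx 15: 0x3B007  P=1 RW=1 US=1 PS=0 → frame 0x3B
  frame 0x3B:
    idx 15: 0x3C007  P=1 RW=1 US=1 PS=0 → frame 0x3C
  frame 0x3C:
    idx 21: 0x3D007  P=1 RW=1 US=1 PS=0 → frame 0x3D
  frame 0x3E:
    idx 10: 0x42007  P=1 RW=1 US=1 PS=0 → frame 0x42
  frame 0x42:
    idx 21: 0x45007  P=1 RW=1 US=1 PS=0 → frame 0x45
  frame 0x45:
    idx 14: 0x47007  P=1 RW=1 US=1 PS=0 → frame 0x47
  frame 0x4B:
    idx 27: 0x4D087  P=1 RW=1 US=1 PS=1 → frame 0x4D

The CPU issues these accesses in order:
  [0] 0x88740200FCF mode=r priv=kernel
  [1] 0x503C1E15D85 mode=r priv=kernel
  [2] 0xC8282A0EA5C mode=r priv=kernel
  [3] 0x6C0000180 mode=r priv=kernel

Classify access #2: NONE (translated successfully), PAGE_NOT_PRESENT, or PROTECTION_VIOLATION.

Walk each access:
#0 VA=0x88740200FCF (r,kernel):
  [0] read 0x2E idx=17: raw=0x30007 flags P=1 W=1 U=1 S=0
  [1] read 0x30 idx=29: raw=0x34007 flags P=1 W=1 U=1 S=0
  [2] read 0x34 idx=1: raw=0x38087 flags P=1 W=1 U=1 S=1
  → PA=0x38FCF (huge @L2)  (3 entries read)
#1 VA=0x503C1E15D85 (r,kernel):
  [0] read 0x2E idx=10: raw=0x39007 flags P=1 W=1 U=1 S=0
  [1] read 0x39 idx=15: raw=0x3B007 flags P=1 W=1 U=1 S=0
  [2] read 0x3B idx=15: raw=0x3C007 flags P=1 W=1 U=1 S=0
  [3] read 0x3C idx=21: raw=0x3D007 flags P=1 W=1 U=1 S=0
  → PA=0x3DD85  (4 entries read)
#2 VA=0xC8282A0EA5C (r,kernel):
  [0] read 0x2E idx=25: raw=0x3E007 flags P=1 W=1 U=1 S=0
  [1] read 0x3E idx=10: raw=0x42007 flags P=1 W=1 U=1 S=0
  [2] read 0x42 idx=21: raw=0x45007 flags P=1 W=1 U=1 S=0
  [3] read 0x45 idx=14: raw=0x47007 flags P=1 W=1 U=1 S=0
  → PA=0x47A5C  (4 entries read)
#3 VA=0x6C0000180 (r,kernel):
  [0] read 0x2E idx=0: raw=0x4B007 flags P=1 W=1 U=1 S=0
  [1] read 0x4B idx=27: raw=0x4D087 flags P=1 W=1 U=1 S=1
  → PA=0x4D180 (huge @L1)  (2 entries read)

Access #2 fault: NONE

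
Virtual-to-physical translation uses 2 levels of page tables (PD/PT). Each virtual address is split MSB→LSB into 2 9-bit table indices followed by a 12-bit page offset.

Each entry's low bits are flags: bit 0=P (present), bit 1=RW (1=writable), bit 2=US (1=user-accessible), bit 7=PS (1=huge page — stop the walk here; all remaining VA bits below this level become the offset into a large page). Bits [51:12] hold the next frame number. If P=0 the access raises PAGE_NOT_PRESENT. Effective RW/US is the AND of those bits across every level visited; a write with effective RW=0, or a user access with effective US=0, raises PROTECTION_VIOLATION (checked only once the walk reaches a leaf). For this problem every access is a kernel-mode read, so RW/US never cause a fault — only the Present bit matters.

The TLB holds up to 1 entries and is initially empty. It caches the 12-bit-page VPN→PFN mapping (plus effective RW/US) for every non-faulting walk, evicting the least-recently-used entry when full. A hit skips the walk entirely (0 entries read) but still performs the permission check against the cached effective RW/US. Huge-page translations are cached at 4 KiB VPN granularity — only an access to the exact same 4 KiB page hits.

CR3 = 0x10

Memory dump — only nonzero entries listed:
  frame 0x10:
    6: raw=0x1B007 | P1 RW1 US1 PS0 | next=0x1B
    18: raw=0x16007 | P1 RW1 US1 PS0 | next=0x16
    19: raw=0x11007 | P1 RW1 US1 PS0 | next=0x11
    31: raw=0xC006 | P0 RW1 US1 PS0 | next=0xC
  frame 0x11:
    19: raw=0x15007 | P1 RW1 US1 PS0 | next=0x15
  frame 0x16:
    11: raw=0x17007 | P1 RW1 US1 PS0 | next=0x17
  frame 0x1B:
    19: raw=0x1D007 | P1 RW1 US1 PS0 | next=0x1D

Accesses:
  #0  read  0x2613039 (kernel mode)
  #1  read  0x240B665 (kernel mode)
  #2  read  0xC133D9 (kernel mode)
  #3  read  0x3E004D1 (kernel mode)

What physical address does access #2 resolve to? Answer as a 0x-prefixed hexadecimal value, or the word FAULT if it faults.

Walk each access:
#0 VA=0x2613039 (r,kernel):
  L0 @0x10[19] → 0x11007  P=1,RW=1,US=1,PS=0
  L1 @0x11[19] → 0x15007  P=1,RW=1,US=1,PS=0
  ✓ 0x15039  — 2 lookups
#1 VA=0x240B665 (r,kernel):
  L0 @0x10[18] → 0x16007  P=1,RW=1,US=1,PS=0
  L1 @0x16[11] → 0x17007  P=1,RW=1,US=1,PS=0
  ✓ 0x17665  — 2 lookups
#2 VA=0xC133D9 (r,kernel):
  L0 @0x10[6] → 0x1B007  P=1,RW=1,US=1,PS=0
  L1 @0x1B[19] → 0x1D007  P=1,RW=1,US=1,PS=0
  ✓ 0x1D3D9  — 2 lookups
#3 VA=0x3E004D1 (r,kernel):
  L0 @0x10[31] → 0xC006  P=0,RW=1,US=1,PS=0
  → PAGE_NOT_PRESENT  (1 entries read)

Access #2 PA: 0x1D3D9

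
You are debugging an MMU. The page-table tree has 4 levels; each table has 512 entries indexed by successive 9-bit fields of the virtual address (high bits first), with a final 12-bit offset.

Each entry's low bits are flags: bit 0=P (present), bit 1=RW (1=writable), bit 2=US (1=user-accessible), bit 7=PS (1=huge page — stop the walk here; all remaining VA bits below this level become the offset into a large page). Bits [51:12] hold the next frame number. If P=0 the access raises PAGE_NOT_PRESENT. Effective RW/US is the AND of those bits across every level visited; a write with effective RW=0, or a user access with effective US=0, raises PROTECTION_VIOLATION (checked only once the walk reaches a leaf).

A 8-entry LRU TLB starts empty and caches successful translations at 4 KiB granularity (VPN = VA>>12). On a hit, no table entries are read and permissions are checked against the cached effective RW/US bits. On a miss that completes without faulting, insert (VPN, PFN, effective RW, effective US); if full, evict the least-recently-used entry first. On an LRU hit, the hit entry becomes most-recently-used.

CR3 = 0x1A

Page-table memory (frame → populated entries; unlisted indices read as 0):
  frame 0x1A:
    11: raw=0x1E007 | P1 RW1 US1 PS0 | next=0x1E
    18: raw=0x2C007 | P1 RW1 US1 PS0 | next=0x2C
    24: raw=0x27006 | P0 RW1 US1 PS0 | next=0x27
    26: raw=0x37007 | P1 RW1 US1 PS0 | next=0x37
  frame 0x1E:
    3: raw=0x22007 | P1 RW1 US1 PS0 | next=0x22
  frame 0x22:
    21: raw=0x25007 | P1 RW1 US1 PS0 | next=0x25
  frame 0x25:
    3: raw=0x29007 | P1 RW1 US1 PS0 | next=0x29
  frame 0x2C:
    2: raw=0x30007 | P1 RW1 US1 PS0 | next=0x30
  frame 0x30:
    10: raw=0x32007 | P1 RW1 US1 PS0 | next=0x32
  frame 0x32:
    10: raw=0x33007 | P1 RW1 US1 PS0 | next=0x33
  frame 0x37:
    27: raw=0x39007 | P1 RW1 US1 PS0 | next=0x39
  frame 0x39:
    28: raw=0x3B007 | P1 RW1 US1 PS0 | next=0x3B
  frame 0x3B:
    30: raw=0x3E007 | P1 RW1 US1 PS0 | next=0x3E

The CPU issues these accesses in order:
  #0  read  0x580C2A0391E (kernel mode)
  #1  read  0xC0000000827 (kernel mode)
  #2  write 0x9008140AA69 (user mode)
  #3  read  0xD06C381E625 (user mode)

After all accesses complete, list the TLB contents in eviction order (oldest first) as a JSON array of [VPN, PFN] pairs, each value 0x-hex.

Walk each access:
#0 VA=0x580C2A0391E (r,kernel):
  L0: frame=0x1A idx=11 entry=0x1E007 [P=1 RW=1 US=1 PS=0]
  L1: frame=0x1E idx=3 entry=0x22007 [P=1 RW=1 US=1 PS=0]
  L2: frame=0x22 idx=21 entry=0x25007 [P=1 RW=1 US=1 PS=0]
  L3: frame=0x25 idx=3 entry=0x29007 [P=1 RW=1 US=1 PS=0]
  → PA=0x2991E  (4 entries read)
#1 VA=0xC0000000827 (r,kernel):
  L0: frame=0x1A idx=24 entry=0x27006 [P=0 RW=1 US=1 PS=0]
  ✗ PAGE_NOT_PRESENT  [1 reads]
#2 VA=0x9008140AA69 (w,user):
  L0: frame=0x1A idx=18 entry=0x2C007 [P=1 RW=1 US=1 PS=0]
  L1: frame=0x2C idx=2 entry=0x30007 [P=1 RW=1 US=1 PS=0]
  L2: frame=0x30 idx=10 entry=0x32007 [P=1 RW=1 US=1 PS=0]
  L3: frame=0x32 idx=10 entry=0x33007 [P=1 RW=1 US=1 PS=0]
  → PA=0x33A69  (4 entries read)
#3 VA=0xD06C381E625 (r,user):
  L0: frame=0x1A idx=26 entry=0x37007 [P=1 RW=1 US=1 PS=0]
  L1: frame=0x37 idx=27 entry=0x39007 [P=1 RW=1 US=1 PS=0]
  L2: frame=0x39 idx=28 entry=0x3B007 [P=1 RW=1 US=1 PS=0]
  L3: frame=0x3B idx=30 entry=0x3E007 [P=1 RW=1 US=1 PS=0]
  → PA=0x3E625  (4 entries read)

TLB: [["0x580C2A03", "0x29"], ["0x9008140A", "0x33"], ["0xD06C381E", "0x3E"]]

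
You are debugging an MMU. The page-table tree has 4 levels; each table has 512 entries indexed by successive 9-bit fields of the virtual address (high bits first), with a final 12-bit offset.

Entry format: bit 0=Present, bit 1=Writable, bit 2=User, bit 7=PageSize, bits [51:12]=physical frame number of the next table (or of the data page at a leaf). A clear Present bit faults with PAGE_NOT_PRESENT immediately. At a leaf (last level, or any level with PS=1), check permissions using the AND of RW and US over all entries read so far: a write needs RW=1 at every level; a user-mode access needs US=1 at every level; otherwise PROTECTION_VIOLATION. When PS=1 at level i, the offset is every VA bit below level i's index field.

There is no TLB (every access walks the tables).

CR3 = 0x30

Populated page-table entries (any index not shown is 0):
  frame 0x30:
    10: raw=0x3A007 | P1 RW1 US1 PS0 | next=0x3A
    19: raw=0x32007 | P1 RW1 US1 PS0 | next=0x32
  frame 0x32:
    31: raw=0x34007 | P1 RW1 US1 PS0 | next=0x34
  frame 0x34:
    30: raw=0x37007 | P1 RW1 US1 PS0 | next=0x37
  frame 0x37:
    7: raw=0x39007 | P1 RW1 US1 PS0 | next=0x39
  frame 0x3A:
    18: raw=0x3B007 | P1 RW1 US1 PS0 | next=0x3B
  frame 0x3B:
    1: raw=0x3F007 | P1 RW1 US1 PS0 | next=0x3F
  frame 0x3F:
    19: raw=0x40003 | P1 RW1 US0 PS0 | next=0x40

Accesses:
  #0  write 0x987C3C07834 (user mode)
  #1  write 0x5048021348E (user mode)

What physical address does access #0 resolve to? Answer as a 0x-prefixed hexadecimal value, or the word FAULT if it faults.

Trace:
#0 VA=0x987C3C07834 (w,user):
  lvl0: tbl 0x30, slot 19 ⇒ 0x32007 (P1/RW1/US1/PS0)
  lvl1: tbl 0x32, slot 31 ⇒ 0x34007 (P1/RW1/US1/PS0)
  lvl2: tbl 0x34, slot 30 ⇒ 0x37007 (P1/RW1/US1/PS0)
  lvl3: tbl 0x37, slot 7 ⇒ 0x39007 (P1/RW1/US1/PS0)
  ⇒ phys 0x39834  [4 reads]
#1 VA=0x5048021348E (w,user):
  lvl0: tbl 0x30, slot 10 ⇒ 0x3A007 (P1/RW1/US1/PS0)
  lvl1: tbl 0x3A, slot 18 ⇒ 0x3B007 (P1/RW1/US1/PS0)
  lvl2: tbl 0x3B, slot 1 ⇒ 0x3F007 (P1/RW1/US1/PS0)
  lvl3: tbl 0x3F, slot 19 ⇒ 0x40003 (P1/RW1/US0/PS0)
  ⇒ fault: PROTECTION_VIOLATION  — 4 lookups

Access #0 PA: 0x39834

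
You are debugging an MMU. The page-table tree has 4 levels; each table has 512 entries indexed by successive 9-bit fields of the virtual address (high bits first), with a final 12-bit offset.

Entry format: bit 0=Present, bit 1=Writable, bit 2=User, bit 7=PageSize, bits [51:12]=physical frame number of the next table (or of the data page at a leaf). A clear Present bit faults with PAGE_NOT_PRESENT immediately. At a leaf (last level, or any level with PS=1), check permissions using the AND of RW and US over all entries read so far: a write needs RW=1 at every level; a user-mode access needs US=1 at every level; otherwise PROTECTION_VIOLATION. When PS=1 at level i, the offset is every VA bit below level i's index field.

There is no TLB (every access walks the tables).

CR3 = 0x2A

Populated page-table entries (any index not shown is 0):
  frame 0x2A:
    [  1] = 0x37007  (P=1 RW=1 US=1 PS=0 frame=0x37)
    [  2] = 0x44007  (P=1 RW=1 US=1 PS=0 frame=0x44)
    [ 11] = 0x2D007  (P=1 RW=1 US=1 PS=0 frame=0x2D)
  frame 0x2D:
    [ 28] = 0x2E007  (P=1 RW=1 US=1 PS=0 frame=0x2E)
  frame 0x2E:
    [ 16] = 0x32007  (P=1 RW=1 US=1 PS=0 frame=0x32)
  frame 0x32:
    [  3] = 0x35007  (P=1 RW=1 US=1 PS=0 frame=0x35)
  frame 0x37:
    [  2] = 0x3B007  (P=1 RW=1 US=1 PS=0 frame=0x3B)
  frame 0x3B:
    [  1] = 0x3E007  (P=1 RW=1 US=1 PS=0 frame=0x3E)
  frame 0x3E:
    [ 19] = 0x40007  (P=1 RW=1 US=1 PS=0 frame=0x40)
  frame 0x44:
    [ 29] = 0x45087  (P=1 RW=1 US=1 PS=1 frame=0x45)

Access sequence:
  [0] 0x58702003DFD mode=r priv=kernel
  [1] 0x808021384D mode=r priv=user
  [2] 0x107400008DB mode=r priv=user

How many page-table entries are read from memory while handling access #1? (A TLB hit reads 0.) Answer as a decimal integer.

Trace:
#0 VA=0x58702003DFD (r,kernel):
  [0] read 0x2A idx=11: raw=0x2D007 flags P=1 W=1 U=1 S=0
  [1] read 0x2D idx=28: raw=0x2E007 flags P=1 W=1 U=1 S=0
  [2] read 0x2E idx=16: raw=0x32007 flags P=1 W=1 U=1 S=0
  [3] read 0x32 idx=3: raw=0x35007 flags P=1 W=1 U=1 S=0
  ⇒ phys 0x35DFD  [4 reads]
#1 VA=0x808021384D (r,user):
  [0] read 0x2A idx=1: raw=0x37007 flags P=1 W=1 U=1 S=0
  [1] read 0x37 idx=2: raw=0x3B007 flags P=1 W=1 U=1 S=0
  [2] read 0x3B idx=1: raw=0x3E007 flags P=1 W=1 U=1 S=0
  [3] read 0x3E idx=19: raw=0x40007 flags P=1 W=1 U=1 S=0
  ⇒ phys 0x4084D  [4 reads]
#2 VA=0x107400008DB (r,user):
  [0] read 0x2A idx=2: raw=0x44007 flags P=1 W=1 U=1 S=0
  [1] read 0x44 idx=29: raw=0x45087 flags P=1 W=1 U=1 S=1
  ⇒ phys 0x458DB (huge @L1)  [2 reads]

Entries read for #1: 4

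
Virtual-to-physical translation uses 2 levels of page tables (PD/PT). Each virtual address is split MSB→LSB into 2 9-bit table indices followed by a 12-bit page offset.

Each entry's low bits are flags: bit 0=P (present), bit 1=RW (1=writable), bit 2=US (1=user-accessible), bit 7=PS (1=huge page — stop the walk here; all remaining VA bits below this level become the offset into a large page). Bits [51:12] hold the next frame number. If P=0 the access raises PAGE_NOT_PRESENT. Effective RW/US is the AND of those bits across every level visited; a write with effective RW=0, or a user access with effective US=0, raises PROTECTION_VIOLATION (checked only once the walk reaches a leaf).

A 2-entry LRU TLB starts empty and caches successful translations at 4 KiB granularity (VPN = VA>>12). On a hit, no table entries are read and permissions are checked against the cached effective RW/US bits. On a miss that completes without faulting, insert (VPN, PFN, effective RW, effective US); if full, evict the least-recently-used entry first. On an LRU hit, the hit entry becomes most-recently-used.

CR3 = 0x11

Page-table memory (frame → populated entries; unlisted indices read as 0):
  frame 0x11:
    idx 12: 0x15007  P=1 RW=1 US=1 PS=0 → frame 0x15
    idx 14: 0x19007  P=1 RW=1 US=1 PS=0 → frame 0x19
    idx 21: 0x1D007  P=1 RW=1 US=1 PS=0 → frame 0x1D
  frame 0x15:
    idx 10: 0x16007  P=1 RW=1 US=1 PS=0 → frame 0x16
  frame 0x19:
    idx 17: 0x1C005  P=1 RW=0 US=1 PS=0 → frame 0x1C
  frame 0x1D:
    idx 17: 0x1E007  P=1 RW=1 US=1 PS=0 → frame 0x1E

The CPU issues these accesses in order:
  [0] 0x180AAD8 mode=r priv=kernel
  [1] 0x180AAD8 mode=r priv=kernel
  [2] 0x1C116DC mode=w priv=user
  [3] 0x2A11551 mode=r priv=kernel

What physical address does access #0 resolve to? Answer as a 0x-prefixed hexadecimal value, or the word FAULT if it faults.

Walk each access:
#0 VA=0x180AAD8 (r,kernel):
  lvl0: tbl 0x11, slot 12 ⇒ 0x15007 (P1/RW1/US1/PS0)
  lvl1: tbl 0x15, slot 10 ⇒ 0x16007 (P1/RW1/US1/PS0)
  ⇒ phys 0x16AD8  [2 reads]
#1 VA=0x180AAD8 (r,kernel):
  TLB hit vpn=0x180A → PA=0x16AD8
#2 VA=0x1C116DC (w,user):
  lvl0: tbl 0x11, slot 14 ⇒ 0x19007 (P1/RW1/US1/PS0)
  lvl1: tbl 0x19, slot 17 ⇒ 0x1C005 (P1/RW0/US1/PS0)
  ✗ PROTECTION_VIOLATION  [2 reads]
#3 VA=0x2A11551 (r,kernel):
  lvl0: tbl 0x11, slot 21 ⇒ 0x1D007 (P1/RW1/US1/PS0)
  lvl1: tbl 0x1D, slot 17 ⇒ 0x1E007 (P1/RW1/US1/PS0)
  ⇒ phys 0x1E551  [2 reads]

Access #0 PA: 0x16AD8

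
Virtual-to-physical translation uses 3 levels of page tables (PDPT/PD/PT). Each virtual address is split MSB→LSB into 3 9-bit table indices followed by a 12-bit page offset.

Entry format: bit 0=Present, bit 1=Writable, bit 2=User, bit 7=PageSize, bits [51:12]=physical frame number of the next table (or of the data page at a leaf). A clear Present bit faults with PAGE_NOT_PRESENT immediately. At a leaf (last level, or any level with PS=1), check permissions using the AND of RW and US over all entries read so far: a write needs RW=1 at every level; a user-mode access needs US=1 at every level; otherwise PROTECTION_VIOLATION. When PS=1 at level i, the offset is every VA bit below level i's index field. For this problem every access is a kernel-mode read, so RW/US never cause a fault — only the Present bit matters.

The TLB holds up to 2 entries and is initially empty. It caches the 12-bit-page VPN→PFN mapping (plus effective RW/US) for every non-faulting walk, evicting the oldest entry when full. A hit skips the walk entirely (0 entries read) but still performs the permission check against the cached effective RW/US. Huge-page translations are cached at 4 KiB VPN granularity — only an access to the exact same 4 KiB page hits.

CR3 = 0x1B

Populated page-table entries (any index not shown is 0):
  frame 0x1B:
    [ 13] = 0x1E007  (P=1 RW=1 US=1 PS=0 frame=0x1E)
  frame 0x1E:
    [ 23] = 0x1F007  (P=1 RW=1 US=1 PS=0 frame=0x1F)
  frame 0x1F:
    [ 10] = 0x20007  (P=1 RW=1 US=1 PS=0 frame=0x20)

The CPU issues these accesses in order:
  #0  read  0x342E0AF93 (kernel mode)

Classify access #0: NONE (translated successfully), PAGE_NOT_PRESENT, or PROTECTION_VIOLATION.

Per-access translation:
#0 VA=0x342E0AF93 (r,kernel):
  L0: frame=0x1B idx=13 entry=0x1E007 [P=1 RW=1 US=1 PS=0]
  L1: frame=0x1E idx=23 entry=0x1F007 [P=1 RW=1 US=1 PS=0]
  L2: frame=0x1F idx=10 entry=0x20007 [P=1 RW=1 US=1 PS=0]
  ✓ 0x20F93  — 3 lookups

Access #0 fault: NONE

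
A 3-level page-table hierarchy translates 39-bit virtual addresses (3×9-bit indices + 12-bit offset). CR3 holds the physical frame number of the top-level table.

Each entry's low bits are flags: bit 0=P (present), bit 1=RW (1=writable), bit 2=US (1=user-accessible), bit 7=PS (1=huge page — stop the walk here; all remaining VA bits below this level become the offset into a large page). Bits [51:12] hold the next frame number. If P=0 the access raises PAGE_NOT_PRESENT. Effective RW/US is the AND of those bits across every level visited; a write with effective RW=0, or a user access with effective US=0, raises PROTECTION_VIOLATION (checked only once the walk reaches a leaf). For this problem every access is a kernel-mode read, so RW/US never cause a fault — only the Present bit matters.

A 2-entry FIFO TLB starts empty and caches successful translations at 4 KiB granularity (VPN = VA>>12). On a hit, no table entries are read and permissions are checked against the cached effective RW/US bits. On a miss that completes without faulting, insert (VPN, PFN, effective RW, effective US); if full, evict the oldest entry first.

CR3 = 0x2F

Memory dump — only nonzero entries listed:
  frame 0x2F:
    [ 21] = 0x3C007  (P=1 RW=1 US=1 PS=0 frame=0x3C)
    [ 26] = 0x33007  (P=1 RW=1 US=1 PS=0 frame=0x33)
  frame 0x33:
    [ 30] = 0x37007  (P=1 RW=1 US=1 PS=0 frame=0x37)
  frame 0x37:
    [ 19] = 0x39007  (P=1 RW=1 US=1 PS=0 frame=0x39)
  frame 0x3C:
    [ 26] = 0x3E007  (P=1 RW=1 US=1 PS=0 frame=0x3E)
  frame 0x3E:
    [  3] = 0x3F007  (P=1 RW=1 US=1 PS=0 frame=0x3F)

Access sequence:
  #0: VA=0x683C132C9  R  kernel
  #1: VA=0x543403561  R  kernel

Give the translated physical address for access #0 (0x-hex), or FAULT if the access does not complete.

Walk each access:
#0 VA=0x683C132C9 (r,kernel):
  [0] read 0x2F idx=26: raw=0x33007 flags P=1 W=1 U=1 S=0
  [1] read 0x33 idx=30: raw=0x37007 flags P=1 W=1 U=1 S=0
  [2] read 0x37 idx=19: raw=0x39007 flags P=1 W=1 U=1 S=0
  ⇒ phys 0x392C9  [3 reads]
#1 VA=0x543403561 (r,kernel):
  [0] read 0x2F idx=21: raw=0x3C007 flags P=1 W=1 U=1 S=0
  [1] read 0x3C idx=26: raw=0x3E007 flags P=1 W=1 U=1 S=0
  [2] read 0x3E idx=3: raw=0x3F007 flags P=1 W=1 U=1 S=0
  ⇒ phys 0x3F561  [3 reads]

Access #0 PA: 0x392C9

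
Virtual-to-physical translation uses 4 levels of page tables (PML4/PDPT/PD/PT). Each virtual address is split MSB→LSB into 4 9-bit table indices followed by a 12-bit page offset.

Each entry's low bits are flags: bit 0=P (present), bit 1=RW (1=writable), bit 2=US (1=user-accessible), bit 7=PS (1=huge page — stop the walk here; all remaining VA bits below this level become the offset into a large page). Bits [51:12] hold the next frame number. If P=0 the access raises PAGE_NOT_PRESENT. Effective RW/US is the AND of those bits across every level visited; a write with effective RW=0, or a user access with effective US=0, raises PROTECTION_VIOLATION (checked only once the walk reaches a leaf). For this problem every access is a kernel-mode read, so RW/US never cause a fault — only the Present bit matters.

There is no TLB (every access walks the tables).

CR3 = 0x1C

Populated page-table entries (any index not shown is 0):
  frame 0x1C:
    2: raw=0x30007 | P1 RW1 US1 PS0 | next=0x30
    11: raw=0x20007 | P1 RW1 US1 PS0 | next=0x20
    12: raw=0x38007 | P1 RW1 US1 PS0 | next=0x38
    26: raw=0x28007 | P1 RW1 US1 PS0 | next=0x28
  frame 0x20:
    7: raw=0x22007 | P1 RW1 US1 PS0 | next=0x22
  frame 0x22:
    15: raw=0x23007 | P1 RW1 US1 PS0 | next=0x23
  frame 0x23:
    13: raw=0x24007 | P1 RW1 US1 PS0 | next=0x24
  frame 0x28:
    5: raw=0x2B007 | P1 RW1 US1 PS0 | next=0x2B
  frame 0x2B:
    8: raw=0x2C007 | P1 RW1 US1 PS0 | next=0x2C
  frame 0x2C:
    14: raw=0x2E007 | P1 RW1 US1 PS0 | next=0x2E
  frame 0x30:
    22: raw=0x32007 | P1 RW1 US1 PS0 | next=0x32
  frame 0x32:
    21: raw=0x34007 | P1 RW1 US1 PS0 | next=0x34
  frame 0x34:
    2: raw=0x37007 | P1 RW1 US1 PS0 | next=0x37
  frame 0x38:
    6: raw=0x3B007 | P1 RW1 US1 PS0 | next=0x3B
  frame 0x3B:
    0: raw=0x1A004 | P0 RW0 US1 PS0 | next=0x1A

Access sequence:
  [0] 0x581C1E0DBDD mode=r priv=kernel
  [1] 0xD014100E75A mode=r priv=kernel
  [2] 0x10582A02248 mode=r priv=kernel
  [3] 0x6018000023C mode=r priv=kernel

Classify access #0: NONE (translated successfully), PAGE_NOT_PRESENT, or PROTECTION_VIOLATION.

Walk each access:
#0 VA=0x581C1E0DBDD (r,kernel):
  L0: frame=0x1C idx=11 entry=0x20007 [P=1 RW=1 US=1 PS=0]
  L1: frame=0x20 idx=7 entry=0x22007 [P=1 RW=1 US=1 PS=0]
  L2: frame=0x22 idx=15 entry=0x23007 [P=1 RW=1 US=1 PS=0]
  L3: frame=0x23 idx=13 entry=0x24007 [P=1 RW=1 US=1 PS=0]
  → PA=0x24BDD  (4 entries read)
#1 VA=0xD014100E75A (r,kernel):
  L0: frame=0x1C idx=26 entry=0x28007 [P=1 RW=1 US=1 PS=0]
  L1: frame=0x28 idx=5 entry=0x2B007 [P=1 RW=1 US=1 PS=0]
  L2: frame=0x2B idx=8 entry=0x2C007 [P=1 RW=1 US=1 PS=0]
  L3: frame=0x2C idx=14 entry=0x2E007 [P=1 RW=1 US=1 PS=0]
  → PA=0x2E75A  (4 entries read)
#2 VA=0x10582A02248 (r,kernel):
  L0: frame=0x1C idx=2 entry=0x30007 [P=1 RW=1 US=1 PS=0]
  L1: frame=0x30 idx=22 entry=0x32007 [P=1 RW=1 US=1 PS=0]
  L2: frame=0x32 idx=21 entry=0x34007 [P=1 RW=1 US=1 PS=0]
  L3: frame=0x34 idx=2 entry=0x37007 [P=1 RW=1 US=1 PS=0]
  → PA=0x37248  (4 entries read)
#3 VA=0x6018000023C (r,kernel):
  L0: frame=0x1C idx=12 entry=0x38007 [P=1 RW=1 US=1 PS=0]
  L1: frame=0x38 idx=6 entry=0x3B007 [P=1 RW=1 US=1 PS=0]
  L2: frame=0x3B idx=0 entry=0x1A004 [P=0 RW=0 US=1 PS=0]
  ⇒ fault: PAGE_NOT_PRESENT  — 3 lookups

Access #0 fault: NONE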